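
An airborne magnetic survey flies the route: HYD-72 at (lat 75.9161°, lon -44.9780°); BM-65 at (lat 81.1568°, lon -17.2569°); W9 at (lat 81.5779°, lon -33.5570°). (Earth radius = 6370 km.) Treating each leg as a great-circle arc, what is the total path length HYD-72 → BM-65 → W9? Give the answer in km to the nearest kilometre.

HYD-72→BM-65: c = 0.130276 rad, d = 829.86 km
BM-65→W9: c = 0.043179 rad, d = 275.05 km
Total = 829.86 + 275.05 = 1104.91 km

1105 km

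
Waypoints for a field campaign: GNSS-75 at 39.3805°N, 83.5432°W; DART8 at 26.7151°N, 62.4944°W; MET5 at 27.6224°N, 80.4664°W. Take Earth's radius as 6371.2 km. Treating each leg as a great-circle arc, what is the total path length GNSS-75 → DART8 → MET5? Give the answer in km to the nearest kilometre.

4184 km

GNSS-75→DART8: c = 0.377477 rad, d = 2404.98 km
DART8→MET5: c = 0.279266 rad, d = 1779.26 km
Total = 2404.98 + 1779.26 = 4184.24 km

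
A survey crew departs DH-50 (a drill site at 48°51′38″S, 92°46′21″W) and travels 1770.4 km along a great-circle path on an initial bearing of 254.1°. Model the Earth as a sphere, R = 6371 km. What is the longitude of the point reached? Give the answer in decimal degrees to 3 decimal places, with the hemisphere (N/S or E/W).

117.380°W

DH-50: φ = -48.86056°, λ = -92.77250°
δ = d/R = 1770.4/6371 = 0.277884 rad
φ₂ = arcsin(sin φ₁ cos δ + cos φ₁ sin δ cos θ)
   = arcsin(-0.75311·0.96164 + 0.65789·0.27432·-0.27396) = -50.68393°
λ₂ = λ₁ + atan2(sin θ sin δ cos φ₁, cos δ − sin φ₁ sin φ₂) = -117.37964°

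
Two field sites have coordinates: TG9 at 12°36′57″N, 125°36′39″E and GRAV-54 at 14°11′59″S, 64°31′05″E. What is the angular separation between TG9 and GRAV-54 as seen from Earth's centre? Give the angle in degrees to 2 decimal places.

TG9: φ = +12.61583°, λ = +125.61083°
GRAV-54: φ = -14.19972°, λ = +64.51806°
Δφ = -26.8156°,  Δλ = -61.0928°
a = sin²(Δφ/2) + cos φ₁ cos φ₂ sin²(Δλ/2) = 0.298134
c = 2·arcsin(√a) = 1.155204 rad = 66.1883°

66.19°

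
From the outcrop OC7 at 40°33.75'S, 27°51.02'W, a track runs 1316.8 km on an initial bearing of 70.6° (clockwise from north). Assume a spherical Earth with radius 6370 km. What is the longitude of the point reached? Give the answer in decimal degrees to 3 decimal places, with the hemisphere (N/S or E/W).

OC7: φ = -40.56250°, λ = -27.85033°
δ = d/R = 1316.8/6370 = 0.206719 rad
φ₂ = arcsin(sin φ₁ cos δ + cos φ₁ sin δ cos θ)
   = arcsin(-0.65028·0.97871 + 0.75970·0.20525·0.33216) = -35.77752°
λ₂ = λ₁ + atan2(sin θ sin δ cos φ₁, cos δ − sin φ₁ sin φ₂) = -14.04483°

14.045°W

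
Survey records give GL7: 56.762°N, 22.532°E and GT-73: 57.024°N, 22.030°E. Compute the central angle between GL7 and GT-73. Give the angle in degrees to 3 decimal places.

Δφ = 0.2620°,  Δλ = -0.5020°
a = sin²(Δφ/2) + cos φ₁ cos φ₂ sin²(Δλ/2) = 0.000011
c = 2·arcsin(√a) = 0.006619 rad = 0.3792°

0.379°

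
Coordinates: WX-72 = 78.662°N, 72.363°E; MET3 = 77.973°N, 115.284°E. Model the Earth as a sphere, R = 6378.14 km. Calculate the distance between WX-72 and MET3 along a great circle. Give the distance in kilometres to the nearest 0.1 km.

948.6 km

Δφ = -0.6890°,  Δλ = 42.9210°
a = sin²(Δφ/2) + cos φ₁ cos φ₂ sin²(Δλ/2) = 0.005519
c = 2·arcsin(√a) = 0.148724 rad = 8.5212°
d = R·c = 6378.14 × 0.148724 = 948.6 km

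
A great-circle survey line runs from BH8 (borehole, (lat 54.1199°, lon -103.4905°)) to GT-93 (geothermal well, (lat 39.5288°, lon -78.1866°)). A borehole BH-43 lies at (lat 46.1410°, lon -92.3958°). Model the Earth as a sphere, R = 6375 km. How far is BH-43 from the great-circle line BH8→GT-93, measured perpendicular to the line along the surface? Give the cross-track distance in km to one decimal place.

279.3 km

δ₁₃ = central angle BH8→BH-43 = 0.186120 rad  (haversine)
θ₁₃ = bearing BH8→BH-43 = 133.902°,  θ₁₂ = bearing BH8→GT-93 = 120.211°
dₓₜ = R·arcsin(sin δ₁₃ · sin(θ₁₃ − θ₁₂)) = 6375·arcsin(0.18505·sin(13.691°)) = 279.293 km
|dₓₜ| = 279.293 km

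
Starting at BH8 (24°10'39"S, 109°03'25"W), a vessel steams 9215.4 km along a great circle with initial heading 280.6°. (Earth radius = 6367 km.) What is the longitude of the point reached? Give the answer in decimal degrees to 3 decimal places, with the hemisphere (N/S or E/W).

BH8: φ = -24.17750°, λ = -109.05694°
δ = d/R = 9215.4/6367 = 1.447369 rad
φ₂ = arcsin(sin φ₁ cos δ + cos φ₁ sin δ cos θ)
   = arcsin(-0.40956·0.12311 + 0.91228·0.99239·0.18395) = 6.66797°
λ₂ = λ₁ + atan2(sin θ sin δ cos φ₁, cos δ − sin φ₁ sin φ₂) = 171.79988°

171.800°E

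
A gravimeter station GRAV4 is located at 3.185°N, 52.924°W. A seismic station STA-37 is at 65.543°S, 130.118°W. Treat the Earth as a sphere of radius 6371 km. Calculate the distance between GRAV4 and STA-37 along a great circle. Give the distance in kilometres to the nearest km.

9746 km

Δφ = -68.7280°,  Δλ = -77.1940°
a = sin²(Δφ/2) + cos φ₁ cos φ₂ sin²(Δλ/2) = 0.479475
c = 2·arcsin(√a) = 1.529736 rad = 87.6474°
d = R·c = 6371 × 1.529736 = 9745.9 km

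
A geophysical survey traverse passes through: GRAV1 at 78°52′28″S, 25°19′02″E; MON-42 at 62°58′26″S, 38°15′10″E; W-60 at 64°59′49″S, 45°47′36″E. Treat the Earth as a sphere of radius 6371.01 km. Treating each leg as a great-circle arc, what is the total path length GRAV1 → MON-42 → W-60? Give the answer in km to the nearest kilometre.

2250 km

GRAV1: φ = -78.87444°, λ = +25.31722°
MON-42: φ = -62.97389°, λ = +38.25278°
W-60: φ = -64.99694°, λ = +45.79333°
GRAV1→MON-42: c = 0.285526 rad, d = 1819.09 km
MON-42→W-60: c = 0.067602 rad, d = 430.70 km
Total = 1819.09 + 430.70 = 2249.79 km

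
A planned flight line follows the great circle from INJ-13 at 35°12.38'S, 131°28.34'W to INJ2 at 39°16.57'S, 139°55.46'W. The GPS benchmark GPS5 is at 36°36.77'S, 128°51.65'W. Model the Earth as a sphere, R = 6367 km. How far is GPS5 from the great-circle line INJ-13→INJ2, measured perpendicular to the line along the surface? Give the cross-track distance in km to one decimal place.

261.8 km

INJ-13: φ = -35.20633°, λ = -131.47233°
INJ2: φ = -39.27617°, λ = -139.92433°
GPS5: φ = -36.61283°, λ = -128.86083°
δ₁₃ = central angle INJ-13→GPS5 = 0.044330 rad  (haversine)
θ₁₃ = bearing INJ-13→GPS5 = 124.383°,  θ₁₂ = bearing INJ-13→INJ2 = 236.321°
dₓₜ = R·arcsin(sin δ₁₃ · sin(θ₁₃ − θ₁₂)) = 6367·arcsin(0.04432·sin(-111.938°)) = -261.801 km
|dₓₜ| = 261.801 km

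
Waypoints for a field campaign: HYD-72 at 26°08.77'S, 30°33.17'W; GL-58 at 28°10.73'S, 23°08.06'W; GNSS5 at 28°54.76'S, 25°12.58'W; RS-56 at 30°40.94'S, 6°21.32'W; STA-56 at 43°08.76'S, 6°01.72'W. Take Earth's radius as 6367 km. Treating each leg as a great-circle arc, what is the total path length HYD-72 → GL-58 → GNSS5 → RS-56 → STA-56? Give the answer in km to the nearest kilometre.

4198 km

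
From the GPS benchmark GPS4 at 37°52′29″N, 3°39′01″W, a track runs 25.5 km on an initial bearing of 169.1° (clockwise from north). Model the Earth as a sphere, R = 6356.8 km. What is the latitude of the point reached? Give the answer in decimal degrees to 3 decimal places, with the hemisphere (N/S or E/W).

GPS4: φ = +37.87472°, λ = -3.65028°
δ = d/R = 25.5/6356.8 = 0.004011 rad
φ₂ = arcsin(sin φ₁ cos δ + cos φ₁ sin δ cos θ)
   = arcsin(0.61394·0.99999 + 0.78936·0.00401·-0.98196) = 37.64902°
λ₂ = λ₁ + atan2(sin θ sin δ cos φ₁, cos δ − sin φ₁ sin φ₂) = -3.59539°

37.649°N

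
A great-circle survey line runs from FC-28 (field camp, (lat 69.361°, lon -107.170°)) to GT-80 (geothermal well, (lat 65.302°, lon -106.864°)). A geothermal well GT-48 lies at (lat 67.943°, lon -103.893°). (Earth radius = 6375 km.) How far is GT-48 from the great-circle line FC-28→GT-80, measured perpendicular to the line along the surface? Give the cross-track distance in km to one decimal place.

131.9 km

δ₁₃ = central angle FC-28→GT-48 = 0.032333 rad  (haversine)
θ₁₃ = bearing FC-28→GT-48 = 138.392°,  θ₁₂ = bearing FC-28→GT-80 = 178.194°
dₓₜ = R·arcsin(sin δ₁₃ · sin(θ₁₃ − θ₁₂)) = 6375·arcsin(0.03233·sin(-39.802°)) = -131.934 km
|dₓₜ| = 131.934 km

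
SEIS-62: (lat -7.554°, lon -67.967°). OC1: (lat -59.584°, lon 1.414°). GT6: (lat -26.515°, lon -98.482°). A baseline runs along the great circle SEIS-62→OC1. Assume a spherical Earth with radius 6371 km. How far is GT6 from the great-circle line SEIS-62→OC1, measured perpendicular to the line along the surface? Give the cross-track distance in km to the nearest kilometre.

δ₁₃ = central angle SEIS-62→GT6 = 0.604335 rad  (haversine)
θ₁₃ = bearing SEIS-62→GT6 = 233.094°,  θ₁₂ = bearing SEIS-62→OC1 = 150.321°
dₓₜ = R·arcsin(sin δ₁₃ · sin(θ₁₃ − θ₁₂)) = 6371·arcsin(0.56822·sin(82.773°)) = 3815.332 km
|dₓₜ| = 3815.332 km

3815 km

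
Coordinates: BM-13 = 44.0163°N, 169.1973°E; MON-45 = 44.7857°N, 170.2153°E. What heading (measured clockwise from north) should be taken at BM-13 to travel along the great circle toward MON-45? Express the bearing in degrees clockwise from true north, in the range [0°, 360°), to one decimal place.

Δλ = 1.0180°
y = sin Δλ · cos φ₂ = 0.012610
x = cos φ₁ sin φ₂ − sin φ₁ cos φ₂ cos Δλ = 0.013506
θ = atan2(y, x) = 43.0344° → 43.0344° (mod 360°)

43.0°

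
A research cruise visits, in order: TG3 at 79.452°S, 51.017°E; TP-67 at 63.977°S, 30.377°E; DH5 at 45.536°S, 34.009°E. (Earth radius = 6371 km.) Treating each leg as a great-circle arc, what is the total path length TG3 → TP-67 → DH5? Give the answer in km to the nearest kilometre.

3903 km

TG3→TP-67: c = 0.288780 rad, d = 1839.82 km
TP-67→DH5: c = 0.323802 rad, d = 2062.94 km
Total = 1839.82 + 2062.94 = 3902.76 km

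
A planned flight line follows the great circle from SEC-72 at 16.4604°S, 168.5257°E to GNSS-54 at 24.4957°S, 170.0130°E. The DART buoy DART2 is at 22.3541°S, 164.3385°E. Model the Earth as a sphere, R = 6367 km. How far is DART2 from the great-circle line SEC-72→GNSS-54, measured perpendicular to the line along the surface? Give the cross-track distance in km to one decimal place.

δ₁₃ = central angle SEC-72→DART2 = 0.123799 rad  (haversine)
θ₁₃ = bearing SEC-72→DART2 = 213.152°,  θ₁₂ = bearing SEC-72→GNSS-54 = 170.415°
dₓₜ = R·arcsin(sin δ₁₃ · sin(θ₁₃ − θ₁₂)) = 6367·arcsin(0.12348·sin(42.737°)) = 534.179 km
|dₓₜ| = 534.179 km

534.2 km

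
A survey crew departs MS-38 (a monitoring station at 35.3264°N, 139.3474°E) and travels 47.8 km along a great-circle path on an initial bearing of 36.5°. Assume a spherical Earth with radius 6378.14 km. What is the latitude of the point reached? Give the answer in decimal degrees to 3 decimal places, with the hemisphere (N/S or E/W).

δ = d/R = 47.8/6378.14 = 0.007494 rad
φ₂ = arcsin(sin φ₁ cos δ + cos φ₁ sin δ cos θ)
   = arcsin(0.57823·0.99997 + 0.81587·0.00749·0.80386) = 35.67117°
λ₂ = λ₁ + atan2(sin θ sin δ cos φ₁, cos δ − sin φ₁ sin φ₂) = 139.66180°

35.671°N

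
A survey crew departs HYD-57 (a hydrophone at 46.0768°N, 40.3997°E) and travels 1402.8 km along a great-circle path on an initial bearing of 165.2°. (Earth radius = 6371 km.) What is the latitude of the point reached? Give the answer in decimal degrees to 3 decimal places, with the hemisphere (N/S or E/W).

33.807°N

δ = d/R = 1402.8/6371 = 0.220185 rad
φ₂ = arcsin(sin φ₁ cos δ + cos φ₁ sin δ cos θ)
   = arcsin(0.72027·0.97586 + 0.69369·0.21841·-0.96682) = 33.80703°
λ₂ = λ₁ + atan2(sin θ sin δ cos φ₁, cos δ − sin φ₁ sin φ₂) = 44.24973°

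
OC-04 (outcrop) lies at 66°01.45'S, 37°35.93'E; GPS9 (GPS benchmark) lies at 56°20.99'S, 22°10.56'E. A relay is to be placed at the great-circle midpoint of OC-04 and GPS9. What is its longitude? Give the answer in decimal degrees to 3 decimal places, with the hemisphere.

28.694°E

OC-04: φ = -66.02417°, λ = +37.59883°
GPS9: φ = -56.34983°, λ = +22.17600°
Bx = cos φ₂ cos Δλ = 0.534166,  By = cos φ₂ sin Δλ = -0.147363
φₘ = atan2(sin φ₁ + sin φ₂, √((cos φ₁ + Bx)² + By²)) = -61.40105°
λₘ = λ₁ + atan2(By, cos φ₁ + Bx) = 28.69397°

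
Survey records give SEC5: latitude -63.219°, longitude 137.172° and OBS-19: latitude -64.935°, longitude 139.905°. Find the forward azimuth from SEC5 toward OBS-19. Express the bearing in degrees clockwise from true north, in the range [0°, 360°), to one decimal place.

146.4°

Δλ = 2.7330°
y = sin Δλ · cos φ₂ = 0.020200
x = cos φ₁ sin φ₂ − sin φ₁ cos φ₂ cos Δλ = -0.030376
θ = atan2(y, x) = 146.3755° → 146.3755° (mod 360°)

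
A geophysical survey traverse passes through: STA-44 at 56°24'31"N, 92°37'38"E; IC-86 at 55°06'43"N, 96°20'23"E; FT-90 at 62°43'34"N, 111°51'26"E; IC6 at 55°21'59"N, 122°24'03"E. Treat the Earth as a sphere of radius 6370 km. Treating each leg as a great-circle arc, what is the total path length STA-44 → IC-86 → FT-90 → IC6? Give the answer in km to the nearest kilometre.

STA-44: φ = +56.40861°, λ = +92.62722°
IC-86: φ = +55.11194°, λ = +96.33972°
FT-90: φ = +62.72611°, λ = +111.85722°
IC6: φ = +55.36639°, λ = +122.40083°
STA-44→IC-86: c = 0.042902 rad, d = 273.29 km
IC-86→FT-90: c = 0.191978 rad, d = 1222.90 km
FT-90→IC6: c = 0.159138 rad, d = 1013.71 km
Total = 273.29 + 1222.90 + 1013.71 = 2509.89 km

2510 km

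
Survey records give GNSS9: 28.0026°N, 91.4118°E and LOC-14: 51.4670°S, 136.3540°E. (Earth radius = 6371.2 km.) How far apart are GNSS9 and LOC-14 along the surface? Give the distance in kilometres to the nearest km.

Δφ = -79.4696°,  Δλ = 44.9422°
a = sin²(Δφ/2) + cos φ₁ cos φ₂ sin²(Δλ/2) = 0.488976
c = 2·arcsin(√a) = 1.548746 rad = 88.7366°
d = R·c = 6371.2 × 1.548746 = 9867.4 km

9867 km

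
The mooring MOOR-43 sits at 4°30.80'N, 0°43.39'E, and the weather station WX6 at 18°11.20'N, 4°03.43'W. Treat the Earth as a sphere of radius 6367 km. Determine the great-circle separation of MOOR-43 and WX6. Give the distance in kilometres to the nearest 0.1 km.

MOOR-43: φ = +4.51333°, λ = +0.72317°
WX6: φ = +18.18667°, λ = -4.05717°
Δφ = 13.6733°,  Δλ = -4.7803°
a = sin²(Δφ/2) + cos φ₁ cos φ₂ sin²(Δλ/2) = 0.015818
c = 2·arcsin(√a) = 0.252204 rad = 14.4502°
d = R·c = 6367 × 0.252204 = 1605.8 km

1605.8 km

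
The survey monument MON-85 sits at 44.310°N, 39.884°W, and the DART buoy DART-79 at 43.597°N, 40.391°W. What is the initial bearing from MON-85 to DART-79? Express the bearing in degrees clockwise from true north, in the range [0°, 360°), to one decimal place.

Δλ = -0.5070°
y = sin Δλ · cos φ₂ = -0.006408
x = cos φ₁ sin φ₂ − sin φ₁ cos φ₂ cos Δλ = -0.012424
θ = atan2(y, x) = -152.7154° → 207.2846° (mod 360°)

207.3°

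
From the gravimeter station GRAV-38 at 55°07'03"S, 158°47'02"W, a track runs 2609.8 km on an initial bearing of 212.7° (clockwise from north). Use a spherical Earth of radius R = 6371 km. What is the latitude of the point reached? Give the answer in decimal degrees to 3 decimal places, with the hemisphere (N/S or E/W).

GRAV-38: φ = -55.11750°, λ = -158.78389°
δ = d/R = 2609.8/6371 = 0.409637 rad
φ₂ = arcsin(sin φ₁ cos δ + cos φ₁ sin δ cos θ)
   = arcsin(-0.82033·0.91727 + 0.57190·0.39828·-0.84151) = -70.75716°
λ₂ = λ₁ + atan2(sin θ sin δ cos φ₁, cos δ − sin φ₁ sin φ₂) = 160.45844°

70.757°S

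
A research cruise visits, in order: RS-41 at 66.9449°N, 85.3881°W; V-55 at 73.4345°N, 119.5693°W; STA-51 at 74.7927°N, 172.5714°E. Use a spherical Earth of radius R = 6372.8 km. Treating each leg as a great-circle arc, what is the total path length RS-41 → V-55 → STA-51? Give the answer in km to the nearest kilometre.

3407 km

RS-41→V-55: c = 0.227178 rad, d = 1447.76 km
V-55→STA-51: c = 0.307421 rad, d = 1959.13 km
Total = 1447.76 + 1959.13 = 3406.89 km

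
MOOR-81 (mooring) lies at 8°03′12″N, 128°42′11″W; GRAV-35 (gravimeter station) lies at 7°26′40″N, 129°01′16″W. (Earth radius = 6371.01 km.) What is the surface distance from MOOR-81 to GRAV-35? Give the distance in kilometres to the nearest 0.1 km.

76.2 km

MOOR-81: φ = +8.05333°, λ = -128.70306°
GRAV-35: φ = +7.44444°, λ = -129.02111°
Δφ = -0.6089°,  Δλ = -0.3181°
a = sin²(Δφ/2) + cos φ₁ cos φ₂ sin²(Δλ/2) = 0.000036
c = 2·arcsin(√a) = 0.011966 rad = 0.6856°
d = R·c = 6371.01 × 0.011966 = 76.2 km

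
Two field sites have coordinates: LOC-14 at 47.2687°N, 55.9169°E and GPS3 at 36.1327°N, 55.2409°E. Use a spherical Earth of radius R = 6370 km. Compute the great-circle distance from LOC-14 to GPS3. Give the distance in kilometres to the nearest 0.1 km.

1239.3 km

Δφ = -11.1360°,  Δλ = -0.6760°
a = sin²(Δφ/2) + cos φ₁ cos φ₂ sin²(Δλ/2) = 0.009433
c = 2·arcsin(√a) = 0.194557 rad = 11.1473°
d = R·c = 6370 × 0.194557 = 1239.3 km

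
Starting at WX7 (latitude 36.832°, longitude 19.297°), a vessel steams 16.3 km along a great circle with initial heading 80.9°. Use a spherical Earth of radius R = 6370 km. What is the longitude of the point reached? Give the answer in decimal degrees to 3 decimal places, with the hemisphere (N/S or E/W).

19.478°E

δ = d/R = 16.3/6370 = 0.002559 rad
φ₂ = arcsin(sin φ₁ cos δ + cos φ₁ sin δ cos θ)
   = arcsin(0.59947·1.00000 + 0.80040·0.00256·0.15816) = 36.85505°
λ₂ = λ₁ + atan2(sin θ sin δ cos φ₁, cos δ − sin φ₁ sin φ₂) = 19.47792°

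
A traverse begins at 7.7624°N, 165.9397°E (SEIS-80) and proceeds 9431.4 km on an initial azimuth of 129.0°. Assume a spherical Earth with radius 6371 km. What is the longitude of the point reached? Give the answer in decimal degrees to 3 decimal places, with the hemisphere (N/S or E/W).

116.740°W

δ = d/R = 9431.4/6371 = 1.480364 rad
φ₂ = arcsin(sin φ₁ cos δ + cos φ₁ sin δ cos θ)
   = arcsin(0.13507·0.09031 + 0.99084·0.99591·-0.62932) = -37.50337°
λ₂ = λ₁ + atan2(sin θ sin δ cos φ₁, cos δ − sin φ₁ sin φ₂) = -116.73999°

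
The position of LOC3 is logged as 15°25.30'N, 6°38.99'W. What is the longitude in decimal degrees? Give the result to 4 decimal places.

6° + 38.99′/60 = 6 + 0.64983 = 6.6498°

6.6498°W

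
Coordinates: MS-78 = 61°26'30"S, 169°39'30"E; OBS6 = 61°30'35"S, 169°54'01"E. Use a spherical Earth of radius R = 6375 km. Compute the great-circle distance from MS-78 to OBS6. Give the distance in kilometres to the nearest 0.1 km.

14.9 km

MS-78: φ = -61.44167°, λ = +169.65833°
OBS6: φ = -61.50972°, λ = +169.90028°
Δφ = -0.0681°,  Δλ = 0.2419°
a = sin²(Δφ/2) + cos φ₁ cos φ₂ sin²(Δλ/2) = 0.000001
c = 2·arcsin(√a) = 0.002340 rad = 0.1341°
d = R·c = 6375 × 0.002340 = 14.9 km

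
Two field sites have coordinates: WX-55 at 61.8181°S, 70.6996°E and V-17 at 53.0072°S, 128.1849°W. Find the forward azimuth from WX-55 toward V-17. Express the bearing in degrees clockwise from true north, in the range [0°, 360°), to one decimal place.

167.5°

Δλ = 161.1155°
y = sin Δλ · cos φ₂ = 0.194752
x = cos φ₁ sin φ₂ − sin φ₁ cos φ₂ cos Δλ = -0.879043
θ = atan2(y, x) = 167.5079° → 167.5079° (mod 360°)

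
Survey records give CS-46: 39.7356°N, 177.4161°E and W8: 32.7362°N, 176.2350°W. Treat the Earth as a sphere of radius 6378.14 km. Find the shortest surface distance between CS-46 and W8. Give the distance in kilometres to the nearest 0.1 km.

Δφ = -6.9994°,  Δλ = 6.3489°
a = sin²(Δφ/2) + cos φ₁ cos φ₂ sin²(Δλ/2) = 0.005710
c = 2·arcsin(√a) = 0.151272 rad = 8.6672°
d = R·c = 6378.14 × 0.151272 = 964.8 km

964.8 km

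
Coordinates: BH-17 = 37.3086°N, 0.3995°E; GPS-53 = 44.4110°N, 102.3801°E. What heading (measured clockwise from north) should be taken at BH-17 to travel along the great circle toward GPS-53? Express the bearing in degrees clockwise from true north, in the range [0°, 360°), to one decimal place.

47.2°

Δλ = 101.9806°
y = sin Δλ · cos φ₂ = 0.698779
x = cos φ₁ sin φ₂ − sin φ₁ cos φ₂ cos Δλ = 0.646484
θ = atan2(y, x) = 47.2261° → 47.2261° (mod 360°)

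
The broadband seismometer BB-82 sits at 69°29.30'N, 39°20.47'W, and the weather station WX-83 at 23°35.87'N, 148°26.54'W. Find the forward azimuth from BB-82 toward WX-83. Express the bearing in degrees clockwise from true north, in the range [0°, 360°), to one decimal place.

295.9°

BB-82: φ = +69.48833°, λ = -39.34117°
WX-83: φ = +23.59783°, λ = -148.44233°
Δλ = -109.1012°
y = sin Δλ · cos φ₂ = -0.865924
x = cos φ₁ sin φ₂ − sin φ₁ cos φ₂ cos Δλ = 0.421131
θ = atan2(y, x) = -64.0647° → 295.9353° (mod 360°)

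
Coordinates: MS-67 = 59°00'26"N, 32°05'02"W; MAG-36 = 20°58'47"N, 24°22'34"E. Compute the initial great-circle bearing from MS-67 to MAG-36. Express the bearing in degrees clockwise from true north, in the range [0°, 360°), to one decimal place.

108.3°

MS-67: φ = +59.00722°, λ = -32.08389°
MAG-36: φ = +20.97972°, λ = +24.37611°
Δλ = 56.4600°
y = sin Δλ · cos φ₂ = 0.778245
x = cos φ₁ sin φ₂ − sin φ₁ cos φ₂ cos Δλ = -0.257874
θ = atan2(y, x) = 108.3328° → 108.3328° (mod 360°)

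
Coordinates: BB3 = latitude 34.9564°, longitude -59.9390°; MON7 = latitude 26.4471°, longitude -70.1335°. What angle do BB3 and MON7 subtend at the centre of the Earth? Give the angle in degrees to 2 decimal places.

12.20°

Δφ = -8.5093°,  Δλ = -10.1945°
a = sin²(Δφ/2) + cos φ₁ cos φ₂ sin²(Δλ/2) = 0.011297
c = 2·arcsin(√a) = 0.212973 rad = 12.2025°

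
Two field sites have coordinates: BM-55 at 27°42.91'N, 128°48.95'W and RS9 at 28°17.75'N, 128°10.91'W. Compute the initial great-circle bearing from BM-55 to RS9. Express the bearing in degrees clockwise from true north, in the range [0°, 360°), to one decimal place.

43.8°

BM-55: φ = +27.71517°, λ = -128.81583°
RS9: φ = +28.29583°, λ = -128.18183°
Δλ = 0.6340°
y = sin Δλ · cos φ₂ = 0.009743
x = cos φ₁ sin φ₂ − sin φ₁ cos φ₂ cos Δλ = 0.010159
θ = atan2(y, x) = 43.8013° → 43.8013° (mod 360°)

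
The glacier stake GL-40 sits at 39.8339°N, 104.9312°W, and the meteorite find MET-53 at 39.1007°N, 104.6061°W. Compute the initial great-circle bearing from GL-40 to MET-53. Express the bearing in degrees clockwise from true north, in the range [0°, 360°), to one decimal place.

161.0°

Δλ = 0.3251°
y = sin Δλ · cos φ₂ = 0.004403
x = cos φ₁ sin φ₂ − sin φ₁ cos φ₂ cos Δλ = -0.012788
θ = atan2(y, x) = 161.0005° → 161.0005° (mod 360°)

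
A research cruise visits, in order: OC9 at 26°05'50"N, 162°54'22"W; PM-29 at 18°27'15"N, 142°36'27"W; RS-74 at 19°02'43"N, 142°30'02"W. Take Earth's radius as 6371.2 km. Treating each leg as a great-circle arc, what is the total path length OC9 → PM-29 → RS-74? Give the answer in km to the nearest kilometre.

2318 km

OC9: φ = +26.09722°, λ = -162.90611°
PM-29: φ = +18.45417°, λ = -142.60750°
RS-74: φ = +19.04528°, λ = -142.50056°
OC9→PM-29: c = 0.353368 rad, d = 2251.38 km
PM-29→RS-74: c = 0.010467 rad, d = 66.69 km
Total = 2251.38 + 66.69 = 2318.07 km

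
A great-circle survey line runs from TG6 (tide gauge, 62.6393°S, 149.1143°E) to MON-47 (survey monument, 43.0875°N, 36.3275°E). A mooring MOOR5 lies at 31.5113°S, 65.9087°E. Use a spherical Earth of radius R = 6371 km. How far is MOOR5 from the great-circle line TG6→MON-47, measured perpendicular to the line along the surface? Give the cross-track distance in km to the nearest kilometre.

1469 km

δ₁₃ = central angle TG6→MOOR5 = 1.034971 rad  (haversine)
θ₁₃ = bearing TG6→MOOR5 = 259.910°,  θ₁₂ = bearing TG6→MON-47 = 275.324°
dₓₜ = R·arcsin(sin δ₁₃ · sin(θ₁₃ − θ₁₂)) = 6371·arcsin(0.85985·sin(-15.413°)) = -1468.957 km
|dₓₜ| = 1468.957 km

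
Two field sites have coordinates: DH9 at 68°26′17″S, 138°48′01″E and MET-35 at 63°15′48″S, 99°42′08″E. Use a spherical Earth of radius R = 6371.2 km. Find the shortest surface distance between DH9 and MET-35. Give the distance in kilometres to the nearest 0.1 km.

1833.0 km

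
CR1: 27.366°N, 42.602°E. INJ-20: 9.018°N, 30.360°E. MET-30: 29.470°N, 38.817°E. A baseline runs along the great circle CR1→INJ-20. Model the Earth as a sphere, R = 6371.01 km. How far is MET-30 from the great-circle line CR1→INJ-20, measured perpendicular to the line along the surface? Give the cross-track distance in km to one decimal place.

437.7 km

δ₁₃ = central angle CR1→MET-30 = 0.068725 rad  (haversine)
θ₁₃ = bearing CR1→MET-30 = 303.185°,  θ₁₂ = bearing CR1→INJ-20 = 214.521°
dₓₜ = R·arcsin(sin δ₁₃ · sin(θ₁₃ − θ₁₂)) = 6371.01·arcsin(0.06867·sin(88.663°)) = 437.729 km
|dₓₜ| = 437.729 km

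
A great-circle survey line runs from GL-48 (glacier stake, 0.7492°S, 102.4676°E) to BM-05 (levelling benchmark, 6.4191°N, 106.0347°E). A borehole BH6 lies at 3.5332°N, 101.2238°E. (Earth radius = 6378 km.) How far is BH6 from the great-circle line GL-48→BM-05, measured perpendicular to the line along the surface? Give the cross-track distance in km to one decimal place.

δ₁₃ = central angle GL-48→BH6 = 0.077828 rad  (haversine)
θ₁₃ = bearing GL-48→BH6 = 343.820°,  θ₁₂ = bearing GL-48→BM-05 = 26.362°
dₓₜ = R·arcsin(sin δ₁₃ · sin(θ₁₃ − θ₁₂)) = 6378·arcsin(0.07775·sin(317.458°)) = -335.436 km
|dₓₜ| = 335.436 km

335.4 km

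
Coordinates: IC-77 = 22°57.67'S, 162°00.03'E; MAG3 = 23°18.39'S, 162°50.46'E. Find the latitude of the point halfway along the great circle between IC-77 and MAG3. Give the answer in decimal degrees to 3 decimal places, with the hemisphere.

IC-77: φ = -22.96117°, λ = +162.00050°
MAG3: φ = -23.30650°, λ = +162.84100°
Bx = cos φ₂ cos Δλ = 0.918303,  By = cos φ₂ sin Δλ = 0.013472
φₘ = atan2(sin φ₁ + sin φ₂, √((cos φ₁ + Bx)² + By²)) = -23.13439°
λₘ = λ₁ + atan2(By, cos φ₁ + Bx) = 162.42021°

23.134°S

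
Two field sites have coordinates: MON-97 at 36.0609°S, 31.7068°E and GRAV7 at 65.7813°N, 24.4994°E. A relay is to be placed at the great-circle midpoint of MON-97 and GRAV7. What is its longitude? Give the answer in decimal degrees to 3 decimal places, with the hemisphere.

Bx = cos φ₂ cos Δλ = 0.406979,  By = cos φ₂ sin Δλ = -0.051467
φₘ = atan2(sin φ₁ + sin φ₂, √((cos φ₁ + Bx)² + By²)) = 14.88532°
λₘ = λ₁ + atan2(By, cos φ₁ + Bx) = 29.28197°

29.282°E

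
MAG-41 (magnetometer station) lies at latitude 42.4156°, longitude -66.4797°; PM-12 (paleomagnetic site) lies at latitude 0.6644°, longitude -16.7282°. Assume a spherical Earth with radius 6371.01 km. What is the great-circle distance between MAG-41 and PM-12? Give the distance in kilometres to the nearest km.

Δφ = -41.7512°,  Δλ = 49.7515°
a = sin²(Δφ/2) + cos φ₁ cos φ₂ sin²(Δλ/2) = 0.257605
c = 2·arcsin(√a) = 1.064674 rad = 61.0013°
d = R·c = 6371.01 × 1.064674 = 6783.0 km

6783 km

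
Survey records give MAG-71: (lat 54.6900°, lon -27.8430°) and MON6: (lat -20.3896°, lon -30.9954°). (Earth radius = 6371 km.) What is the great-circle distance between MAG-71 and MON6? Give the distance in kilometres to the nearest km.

8354 km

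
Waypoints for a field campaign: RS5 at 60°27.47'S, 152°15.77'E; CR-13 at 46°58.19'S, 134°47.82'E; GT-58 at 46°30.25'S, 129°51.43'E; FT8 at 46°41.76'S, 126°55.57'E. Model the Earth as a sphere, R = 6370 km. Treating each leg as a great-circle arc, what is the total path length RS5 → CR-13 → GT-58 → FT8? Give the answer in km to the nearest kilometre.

2482 km

RS5: φ = -60.45783°, λ = +152.26283°
CR-13: φ = -46.96983°, λ = +134.79700°
GT-58: φ = -46.50417°, λ = +129.85717°
FT8: φ = -46.69600°, λ = +126.92617°
RS5→CR-13: c = 0.294640 rad, d = 1876.86 km
CR-13→GT-58: c = 0.059634 rad, d = 379.87 km
GT-58→FT8: c = 0.035305 rad, d = 224.90 km
Total = 1876.86 + 379.87 + 224.90 = 2481.62 km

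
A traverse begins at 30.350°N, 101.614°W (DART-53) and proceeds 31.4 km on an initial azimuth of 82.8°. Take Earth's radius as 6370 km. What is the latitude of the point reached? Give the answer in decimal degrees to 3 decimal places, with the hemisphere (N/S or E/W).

30.385°N

δ = d/R = 31.4/6370 = 0.004929 rad
φ₂ = arcsin(sin φ₁ cos δ + cos φ₁ sin δ cos θ)
   = arcsin(0.50528·0.99999 + 0.86295·0.00493·0.12533) = 30.38500°
λ₂ = λ₁ + atan2(sin θ sin δ cos φ₁, cos δ − sin φ₁ sin φ₂) = -101.28918°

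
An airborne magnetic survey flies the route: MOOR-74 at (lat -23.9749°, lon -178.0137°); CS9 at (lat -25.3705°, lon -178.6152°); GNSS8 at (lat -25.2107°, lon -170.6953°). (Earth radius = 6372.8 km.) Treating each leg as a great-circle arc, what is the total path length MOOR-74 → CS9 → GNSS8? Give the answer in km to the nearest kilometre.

963 km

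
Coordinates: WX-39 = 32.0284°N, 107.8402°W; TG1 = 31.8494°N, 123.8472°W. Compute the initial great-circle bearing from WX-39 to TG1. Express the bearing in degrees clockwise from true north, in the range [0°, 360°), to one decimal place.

273.5°

Δλ = -16.0070°
y = sin Δλ · cos φ₂ = -0.234237
x = cos φ₁ sin φ₂ − sin φ₁ cos φ₂ cos Δλ = 0.014342
θ = atan2(y, x) = -86.4962° → 273.5038° (mod 360°)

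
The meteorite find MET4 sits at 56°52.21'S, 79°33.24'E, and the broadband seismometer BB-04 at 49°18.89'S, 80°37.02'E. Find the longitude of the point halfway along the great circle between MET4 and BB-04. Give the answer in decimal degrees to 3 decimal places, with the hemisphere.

80.132°E

MET4: φ = -56.87017°, λ = +79.55400°
BB-04: φ = -49.31483°, λ = +80.61700°
Bx = cos φ₂ cos Δλ = 0.651790,  By = cos φ₂ sin Δλ = 0.012094
φₘ = atan2(sin φ₁ + sin φ₂, √((cos φ₁ + Bx)² + By²)) = -53.09367°
λₘ = λ₁ + atan2(By, cos φ₁ + Bx) = 80.13223°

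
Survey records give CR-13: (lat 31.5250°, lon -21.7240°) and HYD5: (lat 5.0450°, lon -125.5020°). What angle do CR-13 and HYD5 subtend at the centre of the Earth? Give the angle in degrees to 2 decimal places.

98.99°

Δφ = -26.4800°,  Δλ = -103.7780°
a = sin²(Δφ/2) + cos φ₁ cos φ₂ sin²(Δλ/2) = 0.578122
c = 2·arcsin(√a) = 1.727683 rad = 98.9890°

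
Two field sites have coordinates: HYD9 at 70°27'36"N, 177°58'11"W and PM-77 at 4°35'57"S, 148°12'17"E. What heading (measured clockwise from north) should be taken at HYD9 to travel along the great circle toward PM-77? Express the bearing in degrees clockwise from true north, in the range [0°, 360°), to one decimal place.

214.5°

HYD9: φ = +70.46000°, λ = -177.96972°
PM-77: φ = -4.59917°, λ = +148.20472°
Δλ = -33.8256°
y = sin Δλ · cos φ₂ = -0.554874
x = cos φ₁ sin φ₂ − sin φ₁ cos φ₂ cos Δλ = -0.807191
θ = atan2(y, x) = -145.4948° → 214.5052° (mod 360°)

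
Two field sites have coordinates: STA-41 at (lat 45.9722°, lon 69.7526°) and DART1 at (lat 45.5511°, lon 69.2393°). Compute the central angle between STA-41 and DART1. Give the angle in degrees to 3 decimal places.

Δφ = -0.4211°,  Δλ = -0.5133°
a = sin²(Δφ/2) + cos φ₁ cos φ₂ sin²(Δλ/2) = 0.000023
c = 2·arcsin(√a) = 0.009648 rad = 0.5528°

0.553°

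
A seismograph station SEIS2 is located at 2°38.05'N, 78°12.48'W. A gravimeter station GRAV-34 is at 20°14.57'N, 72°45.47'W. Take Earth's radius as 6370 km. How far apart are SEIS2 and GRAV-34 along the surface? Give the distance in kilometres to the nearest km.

SEIS2: φ = +2.63417°, λ = -78.20800°
GRAV-34: φ = +20.24283°, λ = -72.75783°
Δφ = 17.6087°,  Δλ = 5.4502°
a = sin²(Δφ/2) + cos φ₁ cos φ₂ sin²(Δλ/2) = 0.025546
c = 2·arcsin(√a) = 0.321040 rad = 18.3942°
d = R·c = 6370 × 0.321040 = 2045.0 km

2045 km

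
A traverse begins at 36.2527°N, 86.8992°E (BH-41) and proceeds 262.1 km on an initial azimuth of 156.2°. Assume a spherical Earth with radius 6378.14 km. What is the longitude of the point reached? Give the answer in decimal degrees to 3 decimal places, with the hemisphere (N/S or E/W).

88.046°E

δ = d/R = 262.1/6378.14 = 0.041093 rad
φ₂ = arcsin(sin φ₁ cos δ + cos φ₁ sin δ cos θ)
   = arcsin(0.59135·0.99916 + 0.80642·0.04108·-0.91496) = 34.09291°
λ₂ = λ₁ + atan2(sin θ sin δ cos φ₁, cos δ − sin φ₁ sin φ₂) = 88.04629°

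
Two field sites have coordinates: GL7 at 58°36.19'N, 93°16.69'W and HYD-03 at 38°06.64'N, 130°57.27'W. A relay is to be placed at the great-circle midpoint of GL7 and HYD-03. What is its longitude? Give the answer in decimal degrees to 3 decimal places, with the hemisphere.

116.084°W

GL7: φ = +58.60317°, λ = -93.27817°
HYD-03: φ = +38.11067°, λ = -130.95450°
Bx = cos φ₂ cos Δλ = 0.622749,  By = cos φ₂ sin Δλ = -0.480905
φₘ = atan2(sin φ₁ + sin φ₂, √((cos φ₁ + Bx)² + By²)) = 49.84973°
λₘ = λ₁ + atan2(By, cos φ₁ + Bx) = -116.08380°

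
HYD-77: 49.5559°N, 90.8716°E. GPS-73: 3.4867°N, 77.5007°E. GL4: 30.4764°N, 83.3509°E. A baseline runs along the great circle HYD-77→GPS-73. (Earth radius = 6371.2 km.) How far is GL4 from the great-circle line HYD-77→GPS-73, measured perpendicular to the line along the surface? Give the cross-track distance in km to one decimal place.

41.2 km

δ₁₃ = central angle HYD-77→GL4 = 0.347413 rad  (haversine)
θ₁₃ = bearing HYD-77→GL4 = 199.348°,  θ₁₂ = bearing HYD-77→GPS-73 = 198.260°
dₓₜ = R·arcsin(sin δ₁₃ · sin(θ₁₃ − θ₁₂)) = 6371.2·arcsin(0.34047·sin(1.088°)) = 41.205 km
|dₓₜ| = 41.205 km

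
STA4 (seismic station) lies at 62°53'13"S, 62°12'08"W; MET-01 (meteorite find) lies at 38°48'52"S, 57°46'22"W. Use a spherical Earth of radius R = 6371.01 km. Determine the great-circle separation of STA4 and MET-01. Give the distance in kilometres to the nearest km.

STA4: φ = -62.88694°, λ = -62.20222°
MET-01: φ = -38.81444°, λ = -57.77278°
Δφ = 24.0725°,  Δλ = 4.4294°
a = sin²(Δφ/2) + cos φ₁ cos φ₂ sin²(Δλ/2) = 0.044015
c = 2·arcsin(√a) = 0.422737 rad = 24.2211°
d = R·c = 6371.01 × 0.422737 = 2693.3 km

2693 km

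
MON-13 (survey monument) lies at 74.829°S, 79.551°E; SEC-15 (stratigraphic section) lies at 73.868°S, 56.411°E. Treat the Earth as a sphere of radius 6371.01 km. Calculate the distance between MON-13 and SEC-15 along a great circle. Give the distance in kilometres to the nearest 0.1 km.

697.7 km

Δφ = 0.9610°,  Δλ = -23.1400°
a = sin²(Δφ/2) + cos φ₁ cos φ₂ sin²(Δλ/2) = 0.002995
c = 2·arcsin(√a) = 0.109514 rad = 6.2747°
d = R·c = 6371.01 × 0.109514 = 697.7 km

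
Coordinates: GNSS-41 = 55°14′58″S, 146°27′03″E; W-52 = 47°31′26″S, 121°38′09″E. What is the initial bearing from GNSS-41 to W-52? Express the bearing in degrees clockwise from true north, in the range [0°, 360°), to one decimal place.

286.4°

GNSS-41: φ = -55.24944°, λ = +146.45083°
W-52: φ = -47.52389°, λ = +121.63583°
Δλ = -24.8150°
y = sin Δλ · cos φ₂ = -0.283409
x = cos φ₁ sin φ₂ − sin φ₁ cos φ₂ cos Δλ = 0.083198
θ = atan2(y, x) = -73.6397° → 286.3603° (mod 360°)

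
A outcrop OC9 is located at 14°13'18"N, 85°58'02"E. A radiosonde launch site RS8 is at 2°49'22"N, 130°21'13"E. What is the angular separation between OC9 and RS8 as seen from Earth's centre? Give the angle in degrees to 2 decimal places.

45.25°

OC9: φ = +14.22167°, λ = +85.96722°
RS8: φ = +2.82278°, λ = +130.35361°
Δφ = -11.3989°,  Δλ = 44.3864°
a = sin²(Δφ/2) + cos φ₁ cos φ₂ sin²(Δλ/2) = 0.148002
c = 2·arcsin(√a) = 0.789789 rad = 45.2516°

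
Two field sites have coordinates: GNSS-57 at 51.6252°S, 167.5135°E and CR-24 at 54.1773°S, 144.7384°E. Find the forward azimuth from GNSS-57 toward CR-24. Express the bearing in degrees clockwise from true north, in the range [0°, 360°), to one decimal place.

250.5°

Δλ = -22.7751°
y = sin Δλ · cos φ₂ = -0.226570
x = cos φ₁ sin φ₂ − sin φ₁ cos φ₂ cos Δλ = -0.080303
θ = atan2(y, x) = -109.5158° → 250.4842° (mod 360°)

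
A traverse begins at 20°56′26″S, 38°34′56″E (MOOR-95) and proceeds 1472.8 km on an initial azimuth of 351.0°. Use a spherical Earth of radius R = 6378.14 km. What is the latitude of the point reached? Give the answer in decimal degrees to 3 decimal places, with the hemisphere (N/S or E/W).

7.862°S

MOOR-95: φ = -20.94056°, λ = +38.58222°
δ = d/R = 1472.8/6378.14 = 0.230914 rad
φ₂ = arcsin(sin φ₁ cos δ + cos φ₁ sin δ cos θ)
   = arcsin(-0.35740·0.97346 + 0.93395·0.22887·0.98769) = -7.86236°
λ₂ = λ₁ + atan2(sin θ sin δ cos φ₁, cos δ − sin φ₁ sin φ₂) = 36.51096°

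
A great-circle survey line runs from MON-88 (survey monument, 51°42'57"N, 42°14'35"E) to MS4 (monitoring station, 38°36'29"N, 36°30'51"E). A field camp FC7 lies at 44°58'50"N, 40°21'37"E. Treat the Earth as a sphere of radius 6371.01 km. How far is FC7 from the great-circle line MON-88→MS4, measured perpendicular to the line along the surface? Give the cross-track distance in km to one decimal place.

105.6 km

MON-88: φ = +51.71583°, λ = +42.24306°
MS4: φ = +38.60806°, λ = +36.51417°
FC7: φ = +44.98056°, λ = +40.36028°
δ₁₃ = central angle MON-88→FC7 = 0.119553 rad  (haversine)
θ₁₃ = bearing MON-88→FC7 = 191.236°,  θ₁₂ = bearing MON-88→MS4 = 199.222°
dₓₜ = R·arcsin(sin δ₁₃ · sin(θ₁₃ − θ₁₂)) = 6371.01·arcsin(0.11927·sin(-7.986°)) = -105.572 km
|dₓₜ| = 105.572 km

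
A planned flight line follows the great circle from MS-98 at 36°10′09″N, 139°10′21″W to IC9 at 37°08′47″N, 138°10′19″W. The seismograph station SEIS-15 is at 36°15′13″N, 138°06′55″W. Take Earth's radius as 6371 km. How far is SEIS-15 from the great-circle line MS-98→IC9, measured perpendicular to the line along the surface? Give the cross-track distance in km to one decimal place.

MS-98: φ = +36.16917°, λ = -139.17250°
IC9: φ = +37.14639°, λ = -138.17194°
SEIS-15: φ = +36.25361°, λ = -138.11528°
δ₁₃ = central angle MS-98→SEIS-15 = 0.014961 rad  (haversine)
θ₁₃ = bearing MS-98→SEIS-15 = 84.034°,  θ₁₂ = bearing MS-98→IC9 = 39.101°
dₓₜ = R·arcsin(sin δ₁₃ · sin(θ₁₃ − θ₁₂)) = 6371·arcsin(0.01496·sin(44.933°)) = 67.317 km
|dₓₜ| = 67.317 km

67.3 km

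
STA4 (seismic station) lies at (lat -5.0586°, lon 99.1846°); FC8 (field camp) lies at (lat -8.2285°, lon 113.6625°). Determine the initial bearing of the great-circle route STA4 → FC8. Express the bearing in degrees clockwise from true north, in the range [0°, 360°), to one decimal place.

Δλ = 14.4779°
y = sin Δλ · cos φ₂ = 0.247433
x = cos φ₁ sin φ₂ − sin φ₁ cos φ₂ cos Δλ = -0.058068
θ = atan2(y, x) = 103.2073° → 103.2073° (mod 360°)

103.2°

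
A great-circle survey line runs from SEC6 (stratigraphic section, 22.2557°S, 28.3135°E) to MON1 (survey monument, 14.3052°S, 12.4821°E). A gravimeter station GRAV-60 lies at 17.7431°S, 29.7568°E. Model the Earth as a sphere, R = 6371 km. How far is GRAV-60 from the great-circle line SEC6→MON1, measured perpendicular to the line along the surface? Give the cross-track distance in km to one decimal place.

518.5 km

δ₁₃ = central angle SEC6→GRAV-60 = 0.082238 rad  (haversine)
θ₁₃ = bearing SEC6→GRAV-60 = 16.980°,  θ₁₂ = bearing SEC6→MON1 = 295.201°
dₓₜ = R·arcsin(sin δ₁₃ · sin(θ₁₃ − θ₁₂)) = 6371·arcsin(0.08214·sin(-278.221°)) = 518.540 km
|dₓₜ| = 518.540 km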